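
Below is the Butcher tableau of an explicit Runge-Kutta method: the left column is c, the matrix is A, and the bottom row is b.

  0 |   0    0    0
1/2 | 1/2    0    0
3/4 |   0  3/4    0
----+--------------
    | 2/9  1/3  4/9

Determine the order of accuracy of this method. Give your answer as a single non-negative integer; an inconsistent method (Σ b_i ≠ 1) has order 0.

b = (2/9, 1/3, 4/9)
c = (0, 1/2, 3/4)
Ac = (0, 0, 3/8)
Σ b_i: 2/9·1 + 1/3·1 + 4/9·1 = 1 ✓
b·c: 1/3·1/2 + 4/9·3/4 = 1/2 ✓
b·c²: 1/3·1/4 + 4/9·9/16 = 1/3 ✓
b·Ac: 4/9·3/8 = 1/6 ✓; 3 stages ⇒ order 3.

3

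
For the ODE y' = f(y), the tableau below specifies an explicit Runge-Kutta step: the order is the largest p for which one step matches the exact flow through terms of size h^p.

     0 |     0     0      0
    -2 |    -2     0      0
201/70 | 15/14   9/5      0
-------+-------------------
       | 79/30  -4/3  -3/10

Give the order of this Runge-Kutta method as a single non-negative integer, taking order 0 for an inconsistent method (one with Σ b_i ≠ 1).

b = (79/30, -4/3, -3/10)
c = (0, -2, 201/70)
Ac = (0, 0, -18/5)
Σ b_i: 79/30·1 + (-4/3)·1 + (-3/10)·1 = 1 ✓
b·c: (-4/3)·(-2) + (-3/10)·201/70 = 3791/2100 ≠ 1/2 ⇒ order 1.

1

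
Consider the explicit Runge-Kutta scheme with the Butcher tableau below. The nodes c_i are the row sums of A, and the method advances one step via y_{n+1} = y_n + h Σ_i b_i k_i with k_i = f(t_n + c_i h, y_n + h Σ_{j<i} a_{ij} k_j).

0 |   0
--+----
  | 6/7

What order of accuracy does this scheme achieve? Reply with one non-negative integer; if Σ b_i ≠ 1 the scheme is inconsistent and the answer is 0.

0

b = (6/7)
c = (0)
Σ b_i: 6/7·1 = 6/7 ≠ 1 ⇒ order 0.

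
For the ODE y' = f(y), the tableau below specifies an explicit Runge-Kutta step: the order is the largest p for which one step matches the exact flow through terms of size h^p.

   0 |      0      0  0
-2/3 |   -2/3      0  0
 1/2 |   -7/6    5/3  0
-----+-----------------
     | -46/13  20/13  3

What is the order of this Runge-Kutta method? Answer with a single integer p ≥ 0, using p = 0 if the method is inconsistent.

1

b = (-46/13, 20/13, 3)
c = (0, -2/3, 1/2)
Ac = (0, 0, -10/9)
Σ b_i: (-46/13)·1 + 20/13·1 + 3·1 = 1 ✓
b·c: 20/13·(-2/3) + 3·1/2 = 37/78 ≠ 1/2 ⇒ order 1.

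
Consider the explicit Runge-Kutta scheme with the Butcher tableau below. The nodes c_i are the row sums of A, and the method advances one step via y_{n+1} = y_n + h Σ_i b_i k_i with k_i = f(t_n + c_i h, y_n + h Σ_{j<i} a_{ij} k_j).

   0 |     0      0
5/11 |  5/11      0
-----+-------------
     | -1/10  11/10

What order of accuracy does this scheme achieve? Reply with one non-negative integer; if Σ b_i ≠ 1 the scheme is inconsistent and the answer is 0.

2

b = (-1/10, 11/10)
c = (0, 5/11)
Σ b_i: (-1/10)·1 + 11/10·1 = 1 ✓
b·c: 11/10·5/11 = 1/2 ✓; 2 stages ⇒ order 2.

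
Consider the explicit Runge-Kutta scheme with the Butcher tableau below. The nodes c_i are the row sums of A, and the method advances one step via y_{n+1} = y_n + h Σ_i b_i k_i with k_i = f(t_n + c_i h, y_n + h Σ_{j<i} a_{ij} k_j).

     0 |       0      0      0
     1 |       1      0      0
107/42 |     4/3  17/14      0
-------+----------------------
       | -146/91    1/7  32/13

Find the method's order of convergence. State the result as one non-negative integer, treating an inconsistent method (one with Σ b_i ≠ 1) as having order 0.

1

b = (-146/91, 1/7, 32/13)
c = (0, 1, 107/42)
Ac = (0, 0, 17/14)
Σ b_i: (-146/91)·1 + 1/7·1 + 32/13·1 = 1 ✓
b·c: 1/7·1 + 32/13·107/42 = 1751/273 ≠ 1/2 ⇒ order 1.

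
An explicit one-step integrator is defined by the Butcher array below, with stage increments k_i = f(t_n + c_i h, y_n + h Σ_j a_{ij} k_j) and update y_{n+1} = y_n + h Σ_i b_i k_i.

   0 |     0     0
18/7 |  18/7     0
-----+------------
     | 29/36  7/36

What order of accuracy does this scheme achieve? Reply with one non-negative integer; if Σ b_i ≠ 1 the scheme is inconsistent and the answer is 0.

b = (29/36, 7/36)
c = (0, 18/7)
Σ b_i: 29/36·1 + 7/36·1 = 1 ✓
b·c: 7/36·18/7 = 1/2 ✓; 2 stages ⇒ order 2.

2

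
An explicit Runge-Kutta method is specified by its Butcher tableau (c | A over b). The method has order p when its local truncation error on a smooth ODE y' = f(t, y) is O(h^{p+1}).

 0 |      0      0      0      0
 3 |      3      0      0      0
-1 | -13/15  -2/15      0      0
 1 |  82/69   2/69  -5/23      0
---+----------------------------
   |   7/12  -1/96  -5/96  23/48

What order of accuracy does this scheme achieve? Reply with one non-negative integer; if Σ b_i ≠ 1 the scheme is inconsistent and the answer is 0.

b = (7/12, -1/96, -5/96, 23/48)
c = (0, 3, -1, 1)
Ac = (0, 0, -2/5, 7/23)
Σ b_i: 7/12·1 + (-1/96)·1 + (-5/96)·1 + 23/48·1 = 1 ✓
b·c: (-1/96)·3 + (-5/96)·(-1) + 23/48·1 = 1/2 ✓
b·c²: (-1/96)·9 + (-5/96)·1 + 23/48·1 = 1/3 ✓
b·Ac: (-5/96)·(-2/5) + 23/48·7/23 = 1/6 ✓
b·c³: (-1/96)·27 + (-5/96)·(-1) + 23/48·1 = 1/4 ✓
b·(c∘Ac): (-5/96)·2/5 + 23/48·7/23 = 1/8 ✓
b·Ac²: (-5/96)·(-6/5) + 23/48·1/23 = 1/12 ✓
b·A²c: 23/48·2/23 = 1/24 ✓; 4 stages ⇒ order 4.

4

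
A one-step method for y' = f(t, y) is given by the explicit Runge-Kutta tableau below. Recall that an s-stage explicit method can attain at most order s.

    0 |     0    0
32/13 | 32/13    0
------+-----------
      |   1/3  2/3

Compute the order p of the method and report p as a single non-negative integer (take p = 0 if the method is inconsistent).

1

b = (1/3, 2/3)
c = (0, 32/13)
Σ b_i: 1/3·1 + 2/3·1 = 1 ✓
b·c: 2/3·32/13 = 64/39 ≠ 1/2 ⇒ order 1.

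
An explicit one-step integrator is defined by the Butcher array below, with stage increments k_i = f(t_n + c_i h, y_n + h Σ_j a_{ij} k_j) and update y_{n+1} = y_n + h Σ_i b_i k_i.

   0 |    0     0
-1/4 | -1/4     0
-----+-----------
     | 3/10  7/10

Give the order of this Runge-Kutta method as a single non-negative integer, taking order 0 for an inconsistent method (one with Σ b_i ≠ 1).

b = (3/10, 7/10)
c = (0, -1/4)
Σ b_i: 3/10·1 + 7/10·1 = 1 ✓
b·c: 7/10·(-1/4) = -7/40 ≠ 1/2 ⇒ order 1.

1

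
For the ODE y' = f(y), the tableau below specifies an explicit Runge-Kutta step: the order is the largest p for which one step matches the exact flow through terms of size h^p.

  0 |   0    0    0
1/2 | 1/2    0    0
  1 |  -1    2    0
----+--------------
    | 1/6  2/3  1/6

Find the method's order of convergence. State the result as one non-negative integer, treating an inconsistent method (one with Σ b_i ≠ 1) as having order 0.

3

b = (1/6, 2/3, 1/6)
c = (0, 1/2, 1)
Ac = (0, 0, 1)
Σ b_i: 1/6·1 + 2/3·1 + 1/6·1 = 1 ✓
b·c: 2/3·1/2 + 1/6·1 = 1/2 ✓
b·c²: 2/3·1/4 + 1/6·1 = 1/3 ✓
b·Ac: 1/6·1 = 1/6 ✓; 3 stages ⇒ order 3.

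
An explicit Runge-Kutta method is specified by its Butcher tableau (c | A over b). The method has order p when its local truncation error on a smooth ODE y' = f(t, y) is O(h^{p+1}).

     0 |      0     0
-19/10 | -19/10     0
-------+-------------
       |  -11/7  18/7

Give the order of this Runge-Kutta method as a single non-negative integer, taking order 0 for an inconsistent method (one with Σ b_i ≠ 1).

1

b = (-11/7, 18/7)
c = (0, -19/10)
Σ b_i: (-11/7)·1 + 18/7·1 = 1 ✓
b·c: 18/7·(-19/10) = -171/35 ≠ 1/2 ⇒ order 1.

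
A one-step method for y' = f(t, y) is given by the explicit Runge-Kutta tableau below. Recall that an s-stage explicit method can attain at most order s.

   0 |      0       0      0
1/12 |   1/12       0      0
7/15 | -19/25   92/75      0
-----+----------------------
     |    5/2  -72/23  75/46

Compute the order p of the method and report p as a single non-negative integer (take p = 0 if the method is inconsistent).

3

b = (5/2, -72/23, 75/46)
c = (0, 1/12, 7/15)
Ac = (0, 0, 23/225)
Σ b_i: 5/2·1 + (-72/23)·1 + 75/46·1 = 1 ✓
b·c: (-72/23)·1/12 + 75/46·7/15 = 1/2 ✓
b·c²: (-72/23)·1/144 + 75/46·49/225 = 1/3 ✓
b·Ac: 75/46·23/225 = 1/6 ✓; 3 stages ⇒ order 3.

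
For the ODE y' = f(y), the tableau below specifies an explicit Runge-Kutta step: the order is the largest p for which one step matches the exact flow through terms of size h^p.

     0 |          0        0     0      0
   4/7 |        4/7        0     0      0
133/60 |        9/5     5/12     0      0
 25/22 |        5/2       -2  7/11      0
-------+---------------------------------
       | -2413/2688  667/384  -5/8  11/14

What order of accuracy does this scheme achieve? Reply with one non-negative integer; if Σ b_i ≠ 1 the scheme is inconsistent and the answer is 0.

2

b = (-2413/2688, 667/384, -5/8, 11/14)
c = (0, 4/7, 133/60, 25/22)
Ac = (0, 0, 5/21, 1237/4620)
Σ b_i: (-2413/2688)·1 + 667/384·1 + (-5/8)·1 + 11/14·1 = 1 ✓
b·c: 667/384·4/7 + (-5/8)·133/60 + 11/14·25/22 = 1/2 ✓
b·c²: 667/384·16/49 + (-5/8)·17689/3600 + 11/14·625/484 = -4623491/3104640 ≠ 1/3 ⇒ order 2.
b·Ac: (-5/8)·5/21 + 11/14·1237/4620 = 181/2940 ≠ 1/6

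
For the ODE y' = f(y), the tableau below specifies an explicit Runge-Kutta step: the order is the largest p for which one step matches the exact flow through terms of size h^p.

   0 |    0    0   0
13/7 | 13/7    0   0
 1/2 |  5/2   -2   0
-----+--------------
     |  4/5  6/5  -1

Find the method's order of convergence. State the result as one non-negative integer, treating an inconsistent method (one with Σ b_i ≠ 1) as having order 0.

1

b = (4/5, 6/5, -1)
c = (0, 13/7, 1/2)
Ac = (0, 0, -26/7)
Σ b_i: 4/5·1 + 6/5·1 + (-1)·1 = 1 ✓
b·c: 6/5·13/7 + (-1)·1/2 = 121/70 ≠ 1/2 ⇒ order 1.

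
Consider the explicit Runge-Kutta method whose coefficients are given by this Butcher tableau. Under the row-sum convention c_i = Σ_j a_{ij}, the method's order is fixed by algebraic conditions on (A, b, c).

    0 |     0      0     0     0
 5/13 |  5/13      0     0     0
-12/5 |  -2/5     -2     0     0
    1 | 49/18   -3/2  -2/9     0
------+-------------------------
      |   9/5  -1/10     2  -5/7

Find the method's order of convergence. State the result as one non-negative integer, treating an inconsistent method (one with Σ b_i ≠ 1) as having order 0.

b = (9/5, -1/10, 2, -5/7)
c = (0, 5/13, -12/5, 1)
Ac = (0, 0, -10/13, -17/390)
Σ b_i: 9/5·1 + (-1/10)·1 + 2·1 + (-5/7)·1 = 209/70 ≠ 1 ⇒ order 0.

0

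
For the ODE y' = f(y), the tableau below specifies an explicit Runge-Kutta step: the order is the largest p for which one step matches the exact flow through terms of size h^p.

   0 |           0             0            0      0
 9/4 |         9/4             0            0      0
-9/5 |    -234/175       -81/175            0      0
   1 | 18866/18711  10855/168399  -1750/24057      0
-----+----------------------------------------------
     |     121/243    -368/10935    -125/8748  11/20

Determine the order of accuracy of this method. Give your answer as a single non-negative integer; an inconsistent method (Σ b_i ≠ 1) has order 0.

b = (121/243, -368/10935, -125/8748, 11/20)
c = (0, 9/4, -9/5, 1)
Ac = (0, 0, -729/700, 85/308)
Σ b_i: 121/243·1 + (-368/10935)·1 + (-125/8748)·1 + 11/20·1 = 1 ✓
b·c: (-368/10935)·9/4 + (-125/8748)·(-9/5) + 11/20·1 = 1/2 ✓
b·c²: (-368/10935)·81/16 + (-125/8748)·81/25 + 11/20·1 = 1/3 ✓
b·Ac: (-125/8748)·(-729/700) + 11/20·85/308 = 1/6 ✓
b·c³: (-368/10935)·729/64 + (-125/8748)·(-729/125) + 11/20·1 = 1/4 ✓
b·(c∘Ac): (-125/8748)·6561/3500 + 11/20·85/308 = 1/8 ✓
b·Ac²: (-125/8748)·(-6561/2800) + 11/20·335/3696 = 1/12 ✓
b·A²c: 11/20·5/66 = 1/24 ✓; 4 stages ⇒ order 4.

4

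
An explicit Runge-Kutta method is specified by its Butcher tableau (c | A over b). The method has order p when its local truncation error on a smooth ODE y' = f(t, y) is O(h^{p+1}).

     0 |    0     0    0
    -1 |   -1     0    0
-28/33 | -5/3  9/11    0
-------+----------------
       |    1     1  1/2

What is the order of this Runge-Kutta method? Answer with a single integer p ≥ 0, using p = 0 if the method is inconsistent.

0

b = (1, 1, 1/2)
c = (0, -1, -28/33)
Ac = (0, 0, -9/11)
Σ b_i: 1·1 + 1·1 + 1/2·1 = 5/2 ≠ 1 ⇒ order 0.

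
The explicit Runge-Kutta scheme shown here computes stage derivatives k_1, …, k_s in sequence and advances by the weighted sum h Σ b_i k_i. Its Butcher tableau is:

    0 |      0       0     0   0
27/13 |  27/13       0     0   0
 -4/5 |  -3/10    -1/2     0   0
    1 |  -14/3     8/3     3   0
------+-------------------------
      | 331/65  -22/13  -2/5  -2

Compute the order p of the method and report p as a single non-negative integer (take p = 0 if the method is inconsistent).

b = (331/65, -22/13, -2/5, -2)
c = (0, 27/13, -4/5, 1)
Ac = (0, 0, -27/26, 204/65)
Σ b_i: 331/65·1 + (-22/13)·1 + (-2/5)·1 + (-2)·1 = 1 ✓
b·c: (-22/13)·27/13 + (-2/5)·(-4/5) + (-2)·1 = -21948/4225 ≠ 1/2 ⇒ order 1.

1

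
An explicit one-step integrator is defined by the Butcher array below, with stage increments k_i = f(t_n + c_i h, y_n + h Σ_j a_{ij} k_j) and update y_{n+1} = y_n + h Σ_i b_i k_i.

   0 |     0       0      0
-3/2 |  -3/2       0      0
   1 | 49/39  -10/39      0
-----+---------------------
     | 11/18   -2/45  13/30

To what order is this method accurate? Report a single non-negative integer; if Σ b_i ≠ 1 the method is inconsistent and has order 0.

b = (11/18, -2/45, 13/30)
c = (0, -3/2, 1)
Ac = (0, 0, 5/13)
Σ b_i: 11/18·1 + (-2/45)·1 + 13/30·1 = 1 ✓
b·c: (-2/45)·(-3/2) + 13/30·1 = 1/2 ✓
b·c²: (-2/45)·9/4 + 13/30·1 = 1/3 ✓
b·Ac: 13/30·5/13 = 1/6 ✓; 3 stages ⇒ order 3.

3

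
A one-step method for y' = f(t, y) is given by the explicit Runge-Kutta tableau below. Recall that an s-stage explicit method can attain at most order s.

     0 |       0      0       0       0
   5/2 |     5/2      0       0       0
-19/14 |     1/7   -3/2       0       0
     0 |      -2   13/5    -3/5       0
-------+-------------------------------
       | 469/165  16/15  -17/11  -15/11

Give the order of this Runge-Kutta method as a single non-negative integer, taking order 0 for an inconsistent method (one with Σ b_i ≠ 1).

1

b = (469/165, 16/15, -17/11, -15/11)
c = (0, 5/2, -19/14, 0)
Ac = (0, 0, -15/4, 256/35)
Σ b_i: 469/165·1 + 16/15·1 + (-17/11)·1 + (-15/11)·1 = 1 ✓
b·c: 16/15·5/2 + (-17/11)·(-19/14) = 2201/462 ≠ 1/2 ⇒ order 1.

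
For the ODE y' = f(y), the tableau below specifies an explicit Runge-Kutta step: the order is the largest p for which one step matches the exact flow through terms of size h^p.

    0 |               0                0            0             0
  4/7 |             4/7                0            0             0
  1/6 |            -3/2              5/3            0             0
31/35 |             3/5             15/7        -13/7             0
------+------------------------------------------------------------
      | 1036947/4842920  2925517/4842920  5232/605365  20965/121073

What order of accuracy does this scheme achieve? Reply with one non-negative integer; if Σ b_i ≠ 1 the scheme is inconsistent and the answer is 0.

b = (1036947/4842920, 2925517/4842920, 5232/605365, 20965/121073)
c = (0, 4/7, 1/6, 31/35)
Ac = (0, 0, 20/21, 269/294)
Σ b_i: 1036947/4842920·1 + 2925517/4842920·1 + 5232/605365·1 + 20965/121073·1 = 1 ✓
b·c: 2925517/4842920·4/7 + 5232/605365·1/6 + 20965/121073·31/35 = 1/2 ✓
b·c²: 2925517/4842920·16/49 + 5232/605365·1/36 + 20965/121073·961/1225 = 1/3 ✓
b·Ac: 5232/605365·20/21 + 20965/121073·269/294 = 1/6 ✓
b·c³: 2925517/4842920·64/343 + 5232/605365·1/216 + 20965/121073·29791/42875 = 311111851/1334829825 ≠ 1/4 ⇒ order 3.
b·(c∘Ac): 5232/605365·10/63 + 20965/121073·8339/10290 = 5043893/35595462 ≠ 1/8
b·Ac²: 5232/605365·80/147 + 20965/121073·8003/12348 = 3567647/30510396 ≠ 1/12
b·A²c: 20965/121073·(-260/147) = -778700/2542533 ≠ 1/24

3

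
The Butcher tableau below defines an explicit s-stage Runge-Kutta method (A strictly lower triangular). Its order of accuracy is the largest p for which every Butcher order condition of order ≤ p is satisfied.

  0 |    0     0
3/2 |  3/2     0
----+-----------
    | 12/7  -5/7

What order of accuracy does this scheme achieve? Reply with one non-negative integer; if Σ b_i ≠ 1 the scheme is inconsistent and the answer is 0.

1

b = (12/7, -5/7)
c = (0, 3/2)
Σ b_i: 12/7·1 + (-5/7)·1 = 1 ✓
b·c: (-5/7)·3/2 = -15/14 ≠ 1/2 ⇒ order 1.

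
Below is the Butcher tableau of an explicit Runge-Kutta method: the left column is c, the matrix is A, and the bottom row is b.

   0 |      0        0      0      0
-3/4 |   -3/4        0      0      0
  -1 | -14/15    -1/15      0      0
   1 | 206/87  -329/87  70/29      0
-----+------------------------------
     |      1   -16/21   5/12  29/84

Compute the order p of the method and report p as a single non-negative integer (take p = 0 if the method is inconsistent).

4

b = (1, -16/21, 5/12, 29/84)
c = (0, -3/4, -1, 1)
Ac = (0, 0, 1/20, 49/116)
Σ b_i: 1·1 + (-16/21)·1 + 5/12·1 + 29/84·1 = 1 ✓
b·c: (-16/21)·(-3/4) + 5/12·(-1) + 29/84·1 = 1/2 ✓
b·c²: (-16/21)·9/16 + 5/12·1 + 29/84·1 = 1/3 ✓
b·Ac: 5/12·1/20 + 29/84·49/116 = 1/6 ✓
b·c³: (-16/21)·(-27/64) + 5/12·(-1) + 29/84·1 = 1/4 ✓
b·(c∘Ac): 5/12·(-1/20) + 29/84·49/116 = 1/8 ✓
b·Ac²: 5/12·(-3/80) + 29/84·133/464 = 1/12 ✓
b·A²c: 29/84·7/58 = 1/24 ✓; 4 stages ⇒ order 4.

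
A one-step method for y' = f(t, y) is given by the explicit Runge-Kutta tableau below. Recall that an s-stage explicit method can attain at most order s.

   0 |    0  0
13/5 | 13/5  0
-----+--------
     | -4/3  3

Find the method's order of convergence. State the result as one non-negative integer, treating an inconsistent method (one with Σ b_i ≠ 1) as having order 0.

b = (-4/3, 3)
c = (0, 13/5)
Σ b_i: (-4/3)·1 + 3·1 = 5/3 ≠ 1 ⇒ order 0.

0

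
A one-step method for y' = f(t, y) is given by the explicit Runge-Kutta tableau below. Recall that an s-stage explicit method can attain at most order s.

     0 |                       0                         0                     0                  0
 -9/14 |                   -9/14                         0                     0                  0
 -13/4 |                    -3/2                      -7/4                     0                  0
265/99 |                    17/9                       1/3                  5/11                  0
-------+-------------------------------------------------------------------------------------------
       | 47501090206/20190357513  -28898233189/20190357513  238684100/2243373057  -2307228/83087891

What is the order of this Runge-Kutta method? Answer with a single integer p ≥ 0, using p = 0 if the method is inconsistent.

b = (47501090206/20190357513, -28898233189/20190357513, 238684100/2243373057, -2307228/83087891)
c = (0, -9/14, -13/4, 265/99)
Ac = (0, 0, 9/8, -521/308)
Σ b_i: 47501090206/20190357513·1 + (-28898233189/20190357513)·1 + 238684100/2243373057·1 + (-2307228/83087891)·1 = 1 ✓
b·c: (-28898233189/20190357513)·(-9/14) + 238684100/2243373057·(-13/4) + (-2307228/83087891)·265/99 = 1/2 ✓
b·c²: (-28898233189/20190357513)·81/196 + 238684100/2243373057·169/16 + (-2307228/83087891)·70225/9801 = 1/3 ✓
b·Ac: 238684100/2243373057·9/8 + (-2307228/83087891)·(-521/308) = 1/6 ✓
b·c³: (-28898233189/20190357513)·(-729/2744) + 238684100/2243373057·(-2197/64) + (-2307228/83087891)·18609625/970299 = -94639490971307/24874520456016 ≠ 1/4 ⇒ order 3.
b·(c∘Ac): 238684100/2243373057·(-117/32) + (-2307228/83087891)·(-138065/30492) = -174999095/664703128 ≠ 1/8
b·Ac²: 238684100/2243373057·(-81/112) + (-2307228/83087891)·42593/8624 = -249038619/1163230474 ≠ 1/12
b·A²c: (-2307228/83087891)·45/88 = -2359665/166175782 ≠ 1/24

3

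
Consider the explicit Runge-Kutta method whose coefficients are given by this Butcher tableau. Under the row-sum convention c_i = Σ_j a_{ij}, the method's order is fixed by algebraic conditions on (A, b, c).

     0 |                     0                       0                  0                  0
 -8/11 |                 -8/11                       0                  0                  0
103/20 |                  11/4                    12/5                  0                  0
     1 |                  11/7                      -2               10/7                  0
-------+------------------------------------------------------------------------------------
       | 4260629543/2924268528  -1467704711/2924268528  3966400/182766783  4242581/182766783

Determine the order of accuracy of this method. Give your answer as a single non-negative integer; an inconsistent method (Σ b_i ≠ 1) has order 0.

3

b = (4260629543/2924268528, -1467704711/2924268528, 3966400/182766783, 4242581/182766783)
c = (0, -8/11, 103/20, 1)
Ac = (0, 0, -96/55, 1357/154)
Σ b_i: 4260629543/2924268528·1 + (-1467704711/2924268528)·1 + 3966400/182766783·1 + 4242581/182766783·1 = 1 ✓
b·c: (-1467704711/2924268528)·(-8/11) + 3966400/182766783·103/20 + 4242581/182766783·1 = 1/2 ✓
b·c²: (-1467704711/2924268528)·64/121 + 3966400/182766783·10609/400 + 4242581/182766783·1 = 1/3 ✓
b·Ac: 3966400/182766783·(-96/55) + 4242581/182766783·1357/154 = 1/6 ✓
b·c³: (-1467704711/2924268528)·(-512/1331) + 3966400/182766783·1092727/8000 + 4242581/182766783·1 = 10657227026/3350724355 ≠ 1/4 ⇒ order 3.
b·(c∘Ac): 3966400/182766783·(-2472/275) + 4242581/182766783·1357/154 = 38059367/4020869226 ≠ 1/8
b·Ac²: 3966400/182766783·768/605 + 4242581/182766783·1247849/33880 = 70969966097/80417384520 ≠ 1/12
b·A²c: 4242581/182766783·(-192/77) = -38789312/670144871 ≠ 1/24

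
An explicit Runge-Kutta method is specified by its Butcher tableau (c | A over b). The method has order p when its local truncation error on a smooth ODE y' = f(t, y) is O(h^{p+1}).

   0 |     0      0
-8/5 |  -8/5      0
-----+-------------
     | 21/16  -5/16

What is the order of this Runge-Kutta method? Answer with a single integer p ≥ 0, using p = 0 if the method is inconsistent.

2

b = (21/16, -5/16)
c = (0, -8/5)
Σ b_i: 21/16·1 + (-5/16)·1 = 1 ✓
b·c: (-5/16)·(-8/5) = 1/2 ✓; 2 stages ⇒ order 2.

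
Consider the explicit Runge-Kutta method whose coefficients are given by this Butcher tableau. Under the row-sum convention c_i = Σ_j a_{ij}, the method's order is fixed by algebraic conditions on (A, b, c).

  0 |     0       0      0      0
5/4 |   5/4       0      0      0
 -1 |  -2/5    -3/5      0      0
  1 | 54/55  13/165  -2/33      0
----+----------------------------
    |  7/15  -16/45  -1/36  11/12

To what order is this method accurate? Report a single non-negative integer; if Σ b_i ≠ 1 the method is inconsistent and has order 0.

b = (7/15, -16/45, -1/36, 11/12)
c = (0, 5/4, -1, 1)
Ac = (0, 0, -3/4, 7/44)
Σ b_i: 7/15·1 + (-16/45)·1 + (-1/36)·1 + 11/12·1 = 1 ✓
b·c: (-16/45)·5/4 + (-1/36)·(-1) + 11/12·1 = 1/2 ✓
b·c²: (-16/45)·25/16 + (-1/36)·1 + 11/12·1 = 1/3 ✓
b·Ac: (-1/36)·(-3/4) + 11/12·7/44 = 1/6 ✓
b·c³: (-16/45)·125/64 + (-1/36)·(-1) + 11/12·1 = 1/4 ✓
b·(c∘Ac): (-1/36)·3/4 + 11/12·7/44 = 1/8 ✓
b·Ac²: (-1/36)·(-15/16) + 11/12·1/16 = 1/12 ✓
b·A²c: 11/12·1/22 = 1/24 ✓; 4 stages ⇒ order 4.

4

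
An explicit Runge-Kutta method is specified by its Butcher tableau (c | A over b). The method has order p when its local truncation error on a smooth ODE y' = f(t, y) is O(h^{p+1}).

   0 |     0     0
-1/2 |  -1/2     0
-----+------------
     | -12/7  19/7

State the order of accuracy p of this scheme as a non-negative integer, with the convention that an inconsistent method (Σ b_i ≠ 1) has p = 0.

b = (-12/7, 19/7)
c = (0, -1/2)
Σ b_i: (-12/7)·1 + 19/7·1 = 1 ✓
b·c: 19/7·(-1/2) = -19/14 ≠ 1/2 ⇒ order 1.

1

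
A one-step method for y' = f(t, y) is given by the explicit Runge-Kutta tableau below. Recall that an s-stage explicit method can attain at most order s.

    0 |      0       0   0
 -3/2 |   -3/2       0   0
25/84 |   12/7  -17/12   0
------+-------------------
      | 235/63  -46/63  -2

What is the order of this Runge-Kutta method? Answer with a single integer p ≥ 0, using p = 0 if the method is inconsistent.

2

b = (235/63, -46/63, -2)
c = (0, -3/2, 25/84)
Ac = (0, 0, 17/8)
Σ b_i: 235/63·1 + (-46/63)·1 + (-2)·1 = 1 ✓
b·c: (-46/63)·(-3/2) + (-2)·25/84 = 1/2 ✓
b·c²: (-46/63)·9/4 + (-2)·625/7056 = -6421/3528 ≠ 1/3 ⇒ order 2.
b·Ac: (-2)·17/8 = -17/4 ≠ 1/6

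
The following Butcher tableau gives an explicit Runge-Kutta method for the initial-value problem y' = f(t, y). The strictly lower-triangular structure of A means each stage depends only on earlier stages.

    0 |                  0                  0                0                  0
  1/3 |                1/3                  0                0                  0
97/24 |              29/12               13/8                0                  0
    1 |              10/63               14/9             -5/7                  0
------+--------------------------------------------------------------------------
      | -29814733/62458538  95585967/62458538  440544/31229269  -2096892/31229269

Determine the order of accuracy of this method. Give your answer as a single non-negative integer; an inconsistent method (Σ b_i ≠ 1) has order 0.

3

b = (-29814733/62458538, 95585967/62458538, 440544/31229269, -2096892/31229269)
c = (0, 1/3, 97/24, 1)
Ac = (0, 0, 13/24, -3581/1512)
Σ b_i: (-29814733/62458538)·1 + 95585967/62458538·1 + 440544/31229269·1 + (-2096892/31229269)·1 = 1 ✓
b·c: 95585967/62458538·1/3 + 440544/31229269·97/24 + (-2096892/31229269)·1 = 1/2 ✓
b·c²: 95585967/62458538·1/9 + 440544/31229269·9409/576 + (-2096892/31229269)·1 = 1/3 ✓
b·Ac: 440544/31229269·13/24 + (-2096892/31229269)·(-3581/1512) = 1/6 ✓
b·c³: 95585967/62458538·1/27 + 440544/31229269·912673/13824 + (-2096892/31229269)·1 = 4141199861/4497014736 ≠ 1/4 ⇒ order 3.
b·(c∘Ac): 440544/31229269·1261/576 + (-2096892/31229269)·(-3581/1512) = 5930705/31229269 ≠ 1/8
b·Ac²: 440544/31229269·13/72 + (-2096892/31229269)·(-417133/36288) = 3482417837/4497014736 ≠ 1/12
b·A²c: (-2096892/31229269)·(-65/168) = 1622595/62458538 ≠ 1/24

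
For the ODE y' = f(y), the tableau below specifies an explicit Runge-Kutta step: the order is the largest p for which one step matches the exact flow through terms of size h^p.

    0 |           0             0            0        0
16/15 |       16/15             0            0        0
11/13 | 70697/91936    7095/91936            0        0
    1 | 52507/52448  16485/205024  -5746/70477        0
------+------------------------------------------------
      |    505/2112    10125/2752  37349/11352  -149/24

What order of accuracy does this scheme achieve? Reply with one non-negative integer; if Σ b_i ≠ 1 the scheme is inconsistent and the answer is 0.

b = (505/2112, 10125/2752, 37349/11352, -149/24)
c = (0, 16/15, 11/13, 1)
Ac = (0, 0, 473/5746, 5/298)
Σ b_i: 505/2112·1 + 10125/2752·1 + 37349/11352·1 + (-149/24)·1 = 1 ✓
b·c: 10125/2752·16/15 + 37349/11352·11/13 + (-149/24)·1 = 1/2 ✓
b·c²: 10125/2752·256/225 + 37349/11352·121/169 + (-149/24)·1 = 1/3 ✓
b·Ac: 37349/11352·473/5746 + (-149/24)·5/298 = 1/6 ✓
b·c³: 10125/2752·4096/3375 + 37349/11352·1331/2197 + (-149/24)·1 = 1/4 ✓
b·(c∘Ac): 37349/11352·5203/74698 + (-149/24)·5/298 = 1/8 ✓
b·Ac²: 37349/11352·3784/43095 + (-149/24)·74/2235 = 1/12 ✓
b·A²c: (-149/24)·(-1/149) = 1/24 ✓; 4 stages ⇒ order 4.

4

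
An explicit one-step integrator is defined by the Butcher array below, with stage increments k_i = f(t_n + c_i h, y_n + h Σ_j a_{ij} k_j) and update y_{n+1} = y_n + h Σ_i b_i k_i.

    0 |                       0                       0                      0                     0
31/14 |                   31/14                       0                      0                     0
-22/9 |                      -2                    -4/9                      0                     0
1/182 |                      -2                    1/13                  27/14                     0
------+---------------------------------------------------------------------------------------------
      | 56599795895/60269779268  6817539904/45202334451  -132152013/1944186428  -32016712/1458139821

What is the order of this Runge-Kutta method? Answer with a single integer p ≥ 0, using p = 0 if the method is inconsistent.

b = (56599795895/60269779268, 6817539904/45202334451, -132152013/1944186428, -32016712/1458139821)
c = (0, 31/14, -22/9, 1/182)
Ac = (0, 0, -62/63, -827/182)
Σ b_i: 56599795895/60269779268·1 + 6817539904/45202334451·1 + (-132152013/1944186428)·1 + (-32016712/1458139821)·1 = 1 ✓
b·c: 6817539904/45202334451·31/14 + (-132152013/1944186428)·(-22/9) + (-32016712/1458139821)·1/182 = 1/2 ✓
b·c²: 6817539904/45202334451·961/196 + (-132152013/1944186428)·484/81 + (-32016712/1458139821)·1/33124 = 1/3 ✓
b·Ac: (-132152013/1944186428)·(-62/63) + (-32016712/1458139821)·(-827/182) = 1/6 ✓
b·c³: 6817539904/45202334451·29791/2744 + (-132152013/1944186428)·(-10648/729) + (-32016712/1458139821)·1/6028568 = 21987887438347/8359515593793 ≠ 1/4 ⇒ order 3.
b·(c∘Ac): (-132152013/1944186428)·1364/567 + (-32016712/1458139821)·(-827/33124) = -554478499/3402326249 ≠ 1/8
b·Ac²: (-132152013/1944186428)·(-961/441) + (-32016712/1458139821)·90971/7644 = -13863925373/122483744964 ≠ 1/12
b·A²c: (-32016712/1458139821)·(-93/49) = 141788296/3402326249 ≠ 1/24

3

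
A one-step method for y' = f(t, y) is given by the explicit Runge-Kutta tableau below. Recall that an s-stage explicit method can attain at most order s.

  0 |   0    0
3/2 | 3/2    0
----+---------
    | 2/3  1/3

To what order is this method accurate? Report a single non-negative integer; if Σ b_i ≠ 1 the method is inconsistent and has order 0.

2

b = (2/3, 1/3)
c = (0, 3/2)
Σ b_i: 2/3·1 + 1/3·1 = 1 ✓
b·c: 1/3·3/2 = 1/2 ✓; 2 stages ⇒ order 2.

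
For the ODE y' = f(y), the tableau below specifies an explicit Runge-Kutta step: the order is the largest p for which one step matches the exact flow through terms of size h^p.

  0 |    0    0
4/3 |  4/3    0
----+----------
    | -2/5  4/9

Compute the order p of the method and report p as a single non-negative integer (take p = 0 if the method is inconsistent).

0

b = (-2/5, 4/9)
c = (0, 4/3)
Σ b_i: (-2/5)·1 + 4/9·1 = 2/45 ≠ 1 ⇒ order 0.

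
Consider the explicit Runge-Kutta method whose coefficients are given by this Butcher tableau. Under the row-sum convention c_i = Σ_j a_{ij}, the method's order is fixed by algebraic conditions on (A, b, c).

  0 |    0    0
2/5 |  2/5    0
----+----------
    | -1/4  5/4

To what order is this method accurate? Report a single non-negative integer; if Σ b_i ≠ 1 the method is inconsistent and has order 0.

b = (-1/4, 5/4)
c = (0, 2/5)
Σ b_i: (-1/4)·1 + 5/4·1 = 1 ✓
b·c: 5/4·2/5 = 1/2 ✓; 2 stages ⇒ order 2.

2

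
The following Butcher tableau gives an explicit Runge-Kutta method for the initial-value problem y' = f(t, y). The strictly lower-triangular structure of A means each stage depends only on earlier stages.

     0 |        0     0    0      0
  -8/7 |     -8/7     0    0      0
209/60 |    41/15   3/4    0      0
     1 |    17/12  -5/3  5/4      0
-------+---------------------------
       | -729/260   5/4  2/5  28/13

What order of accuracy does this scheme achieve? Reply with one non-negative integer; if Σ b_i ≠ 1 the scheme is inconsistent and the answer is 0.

b = (-729/260, 5/4, 2/5, 28/13)
c = (0, -8/7, 209/60, 1)
Ac = (0, 0, -6/7, 701/112)
Σ b_i: (-729/260)·1 + 5/4·1 + 2/5·1 + 28/13·1 = 1 ✓
b·c: 5/4·(-8/7) + 2/5·209/60 + 28/13·1 = 28919/13650 ≠ 1/2 ⇒ order 1.

1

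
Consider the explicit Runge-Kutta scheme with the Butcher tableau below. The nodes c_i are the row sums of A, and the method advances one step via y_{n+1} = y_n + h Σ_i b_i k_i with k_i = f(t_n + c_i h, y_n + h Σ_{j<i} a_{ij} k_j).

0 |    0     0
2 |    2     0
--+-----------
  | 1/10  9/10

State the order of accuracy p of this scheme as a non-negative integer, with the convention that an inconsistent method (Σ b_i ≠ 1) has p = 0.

b = (1/10, 9/10)
c = (0, 2)
Σ b_i: 1/10·1 + 9/10·1 = 1 ✓
b·c: 9/10·2 = 9/5 ≠ 1/2 ⇒ order 1.

1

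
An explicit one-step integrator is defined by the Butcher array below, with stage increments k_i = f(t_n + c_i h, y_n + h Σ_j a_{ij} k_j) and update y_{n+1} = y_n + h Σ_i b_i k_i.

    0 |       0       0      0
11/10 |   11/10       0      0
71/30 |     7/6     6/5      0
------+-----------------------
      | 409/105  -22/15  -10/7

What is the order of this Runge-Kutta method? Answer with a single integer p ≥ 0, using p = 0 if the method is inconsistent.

b = (409/105, -22/15, -10/7)
c = (0, 11/10, 71/30)
Ac = (0, 0, 33/25)
Σ b_i: 409/105·1 + (-22/15)·1 + (-10/7)·1 = 1 ✓
b·c: (-22/15)·11/10 + (-10/7)·71/30 = -874/175 ≠ 1/2 ⇒ order 1.

1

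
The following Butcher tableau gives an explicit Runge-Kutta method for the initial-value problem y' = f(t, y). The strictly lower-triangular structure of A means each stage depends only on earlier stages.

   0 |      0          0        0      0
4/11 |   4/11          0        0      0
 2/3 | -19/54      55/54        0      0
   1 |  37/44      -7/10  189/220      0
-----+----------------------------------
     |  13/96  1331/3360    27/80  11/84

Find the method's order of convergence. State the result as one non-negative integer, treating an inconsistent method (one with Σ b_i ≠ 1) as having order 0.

b = (13/96, 1331/3360, 27/80, 11/84)
c = (0, 4/11, 2/3, 1)
Ac = (0, 0, 10/27, 7/22)
Σ b_i: 13/96·1 + 1331/3360·1 + 27/80·1 + 11/84·1 = 1 ✓
b·c: 1331/3360·4/11 + 27/80·2/3 + 11/84·1 = 1/2 ✓
b·c²: 1331/3360·16/121 + 27/80·4/9 + 11/84·1 = 1/3 ✓
b·Ac: 27/80·10/27 + 11/84·7/22 = 1/6 ✓
b·c³: 1331/3360·64/1331 + 27/80·8/27 + 11/84·1 = 1/4 ✓
b·(c∘Ac): 27/80·20/81 + 11/84·7/22 = 1/8 ✓
b·Ac²: 27/80·40/297 + 11/84·35/121 = 1/12 ✓
b·A²c: 11/84·7/22 = 1/24 ✓; 4 stages ⇒ order 4.

4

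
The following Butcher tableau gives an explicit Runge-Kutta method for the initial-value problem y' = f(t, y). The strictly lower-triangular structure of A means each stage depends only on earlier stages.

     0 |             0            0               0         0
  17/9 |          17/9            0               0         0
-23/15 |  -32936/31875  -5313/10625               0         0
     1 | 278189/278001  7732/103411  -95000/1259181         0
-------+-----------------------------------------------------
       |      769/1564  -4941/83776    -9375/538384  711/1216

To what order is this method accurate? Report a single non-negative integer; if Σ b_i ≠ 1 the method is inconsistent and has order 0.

b = (769/1564, -4941/83776, -9375/538384, 711/1216)
c = (0, 17/9, -23/15, 1)
Ac = (0, 0, -1771/1875, 548/2133)
Σ b_i: 769/1564·1 + (-4941/83776)·1 + (-9375/538384)·1 + 711/1216·1 = 1 ✓
b·c: (-4941/83776)·17/9 + (-9375/538384)·(-23/15) + 711/1216·1 = 1/2 ✓
b·c²: (-4941/83776)·289/81 + (-9375/538384)·529/225 + 711/1216·1 = 1/3 ✓
b·Ac: (-9375/538384)·(-1771/1875) + 711/1216·548/2133 = 1/6 ✓
b·c³: (-4941/83776)·4913/729 + (-9375/538384)·(-12167/3375) + 711/1216·1 = 1/4 ✓
b·(c∘Ac): (-9375/538384)·40733/28125 + 711/1216·548/2133 = 1/8 ✓
b·Ac²: (-9375/538384)·(-30107/16875) + 711/1216·572/6399 = 1/12 ✓
b·A²c: 711/1216·152/2133 = 1/24 ✓; 4 stages ⇒ order 4.

4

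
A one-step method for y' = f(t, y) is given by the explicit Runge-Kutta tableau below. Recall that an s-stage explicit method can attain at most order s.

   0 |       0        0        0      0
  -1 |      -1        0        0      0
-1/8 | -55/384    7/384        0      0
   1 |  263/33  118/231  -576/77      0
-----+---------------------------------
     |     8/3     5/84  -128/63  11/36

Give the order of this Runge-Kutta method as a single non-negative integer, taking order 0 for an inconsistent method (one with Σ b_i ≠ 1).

b = (8/3, 5/84, -128/63, 11/36)
c = (0, -1, -1/8, 1)
Ac = (0, 0, -7/384, 14/33)
Σ b_i: 8/3·1 + 5/84·1 + (-128/63)·1 + 11/36·1 = 1 ✓
b·c: 5/84·(-1) + (-128/63)·(-1/8) + 11/36·1 = 1/2 ✓
b·c²: 5/84·1 + (-128/63)·1/64 + 11/36·1 = 1/3 ✓
b·Ac: (-128/63)·(-7/384) + 11/36·14/33 = 1/6 ✓
b·c³: 5/84·(-1) + (-128/63)·(-1/512) + 11/36·1 = 1/4 ✓
b·(c∘Ac): (-128/63)·7/3072 + 11/36·14/33 = 1/8 ✓
b·Ac²: (-128/63)·7/384 + 11/36·13/33 = 1/12 ✓
b·A²c: 11/36·3/22 = 1/24 ✓; 4 stages ⇒ order 4.

4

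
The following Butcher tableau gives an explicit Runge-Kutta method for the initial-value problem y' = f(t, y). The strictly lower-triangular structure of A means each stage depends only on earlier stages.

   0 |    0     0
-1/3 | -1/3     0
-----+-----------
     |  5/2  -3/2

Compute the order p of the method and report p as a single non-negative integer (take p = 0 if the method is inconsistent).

b = (5/2, -3/2)
c = (0, -1/3)
Σ b_i: 5/2·1 + (-3/2)·1 = 1 ✓
b·c: (-3/2)·(-1/3) = 1/2 ✓; 2 stages ⇒ order 2.

2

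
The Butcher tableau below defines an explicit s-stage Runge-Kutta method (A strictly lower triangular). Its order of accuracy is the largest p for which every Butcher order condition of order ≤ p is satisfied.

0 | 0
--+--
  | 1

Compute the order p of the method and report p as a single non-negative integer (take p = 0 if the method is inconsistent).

1

b = (1)
c = (0)
Σ b_i: 1·1 = 1 ✓; 1 stage ⇒ order 1.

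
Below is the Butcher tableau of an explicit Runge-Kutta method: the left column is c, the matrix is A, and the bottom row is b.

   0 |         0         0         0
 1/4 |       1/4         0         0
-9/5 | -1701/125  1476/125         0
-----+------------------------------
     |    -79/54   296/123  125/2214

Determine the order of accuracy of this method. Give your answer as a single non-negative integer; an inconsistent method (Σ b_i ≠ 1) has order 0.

b = (-79/54, 296/123, 125/2214)
c = (0, 1/4, -9/5)
Ac = (0, 0, 369/125)
Σ b_i: (-79/54)·1 + 296/123·1 + 125/2214·1 = 1 ✓
b·c: 296/123·1/4 + 125/2214·(-9/5) = 1/2 ✓
b·c²: 296/123·1/16 + 125/2214·81/25 = 1/3 ✓
b·Ac: 125/2214·369/125 = 1/6 ✓; 3 stages ⇒ order 3.

3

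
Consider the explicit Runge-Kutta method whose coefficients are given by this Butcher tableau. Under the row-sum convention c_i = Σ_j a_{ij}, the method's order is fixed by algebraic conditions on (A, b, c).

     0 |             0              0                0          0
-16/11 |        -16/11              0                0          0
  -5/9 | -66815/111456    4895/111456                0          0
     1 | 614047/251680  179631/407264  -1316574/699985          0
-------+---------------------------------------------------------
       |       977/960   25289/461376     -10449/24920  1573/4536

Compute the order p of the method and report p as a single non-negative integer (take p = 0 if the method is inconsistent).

4

b = (977/960, 25289/461376, -10449/24920, 1573/4536)
c = (0, -16/11, -5/9, 1)
Ac = (0, 0, -445/6966, 1269/3146)
Σ b_i: 977/960·1 + 25289/461376·1 + (-10449/24920)·1 + 1573/4536·1 = 1 ✓
b·c: 25289/461376·(-16/11) + (-10449/24920)·(-5/9) + 1573/4536·1 = 1/2 ✓
b·c²: 25289/461376·256/121 + (-10449/24920)·25/81 + 1573/4536·1 = 1/3 ✓
b·Ac: (-10449/24920)·(-445/6966) + 1573/4536·1269/3146 = 1/6 ✓
b·c³: 25289/461376·(-4096/1331) + (-10449/24920)·(-125/729) + 1573/4536·1 = 1/4 ✓
b·(c∘Ac): (-10449/24920)·2225/62694 + 1573/4536·1269/3146 = 1/8 ✓
b·Ac²: (-10449/24920)·3560/38313 + 1573/4536·6102/17303 = 1/12 ✓
b·A²c: 1573/4536·189/1573 = 1/24 ✓; 4 stages ⇒ order 4.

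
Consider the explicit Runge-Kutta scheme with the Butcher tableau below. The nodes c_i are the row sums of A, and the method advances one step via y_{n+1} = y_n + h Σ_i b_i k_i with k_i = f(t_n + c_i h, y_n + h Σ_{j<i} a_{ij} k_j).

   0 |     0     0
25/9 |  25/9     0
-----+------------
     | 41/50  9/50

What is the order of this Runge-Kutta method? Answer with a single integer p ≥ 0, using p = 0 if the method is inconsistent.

b = (41/50, 9/50)
c = (0, 25/9)
Σ b_i: 41/50·1 + 9/50·1 = 1 ✓
b·c: 9/50·25/9 = 1/2 ✓; 2 stages ⇒ order 2.

2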